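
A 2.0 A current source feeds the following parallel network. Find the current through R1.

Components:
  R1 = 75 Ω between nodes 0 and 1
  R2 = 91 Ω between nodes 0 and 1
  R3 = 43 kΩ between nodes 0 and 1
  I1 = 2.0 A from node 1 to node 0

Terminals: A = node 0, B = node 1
All resistors sit directly between nodes 0 and 1, so they are in parallel and share one voltage V; the full source current 2 A splits among them.
1/R_par = 1/75 + 1/91 + 1/43000 = 0.02435 S  =>  R_par = 41.08 Ω
V = I × R_par = 2 × 41.08 = 82.15 V
I_R1 = V/R1 = 82.15/75 = 1.095 A

Final answer: 1.095 A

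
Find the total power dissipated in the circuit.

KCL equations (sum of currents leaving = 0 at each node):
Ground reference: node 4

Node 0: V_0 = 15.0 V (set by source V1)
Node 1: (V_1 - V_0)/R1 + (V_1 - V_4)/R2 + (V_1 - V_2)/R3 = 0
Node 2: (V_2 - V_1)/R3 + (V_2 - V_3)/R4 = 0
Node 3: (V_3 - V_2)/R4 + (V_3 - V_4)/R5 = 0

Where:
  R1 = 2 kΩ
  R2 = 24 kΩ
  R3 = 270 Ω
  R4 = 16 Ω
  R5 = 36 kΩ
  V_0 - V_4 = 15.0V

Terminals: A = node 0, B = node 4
Nodal analysis, taking node 4 as the 0 V reference.
Source V1 fixes V_0 = 15 V.
KCL at each unknown node (sum of currents leaving = 0; resistances in Ω):
  Node 1: (V_1 - 15)/2000 + (V_1 - 0)/24000 + (V_1 - V_2)/270 = 0
  Node 2: (V_2 - V_1)/270 + (V_2 - V_3)/16 = 0
  Node 3: (V_3 - V_2)/16 + (V_3 - 0)/36000 = 0
Collecting terms (coefficients in siemens):
  0.004245·V_1 - 0.003704·V_2 = 0.0075
  0.0662·V_2 - 0.003704·V_1 - 0.0625·V_3 = 0
  0.06253·V_3 - 0.0625·V_2 = 0
Solving these 3 simultaneous equations (Gaussian elimination) gives:
  V_1 = 13.18 V, V_2 = 13.08 V, V_3 = 13.07 V
Power in each resistor, P = (ΔV)²/R:
  P_R1 = (15 - 13.18)²/2000 = 0.001664 W
  P_R2 = (13.18 - 0)²/24000 = 0.007233 W
  P_R3 = (13.18 - 13.08)²/270 = 0.0000356 W
  P_R4 = (13.08 - 13.07)²/16 = 0.00000211 W
  P_R5 = (13.07 - 0)²/36000 = 0.004747 W
P_total = P_R1 + P_R2 + P_R3 + P_R4 + P_R5 = 0.01368 W

Final answer: 0.01368 W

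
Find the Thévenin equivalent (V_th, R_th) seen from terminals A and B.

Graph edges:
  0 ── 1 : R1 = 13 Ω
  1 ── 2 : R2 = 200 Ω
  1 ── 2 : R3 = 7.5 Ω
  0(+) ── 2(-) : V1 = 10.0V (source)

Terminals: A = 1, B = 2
Step 1 — V_th is the open-circuit voltage V_A - V_B (nothing connected across the terminals).
Nodal analysis, taking node 2 as the 0 V reference.
Source V1 fixes V_0 = 10 V.
KCL at each unknown node (sum of currents leaving = 0; resistances in Ω):
  Node 1: (V_1 - 10)/13 + (V_1 - 0)/200 + (V_1 - 0)/7.5 = 0
Collecting terms: 0.2153 × V_1 = 0.7692  =>  V_1 = 3.574 V
V_th = V_1 - V_2 = 3.574 - 0 = 3.574 V
Step 2 — R_th: zero the source — replace V1 by a short circuit (node 2 merges into node 0) — and find the resistance seen between A (node 1) and B (node 0).
Reduce the network between node 1 (A) and node 0 (B) by series/parallel combination:
  Rp1 = R1 ‖ R2 ‖ R3 (parallel, all between nodes 0 and 1) = 1/(1/13 + 1/200 + 1/7.5) = 4.646 Ω
R_th = 4.646 Ω

Final answer: V_th = 3.574 V, R_th = 4.646 Ω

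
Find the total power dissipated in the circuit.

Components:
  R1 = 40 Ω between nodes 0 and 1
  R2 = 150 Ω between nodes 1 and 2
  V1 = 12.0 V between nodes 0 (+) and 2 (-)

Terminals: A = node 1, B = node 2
Nodal analysis, taking node 2 as the 0 V reference.
Source V1 fixes V_0 = 12 V.
KCL at each unknown node (sum of currents leaving = 0; resistances in Ω):
  Node 1: (V_1 - 12)/40 + (V_1 - 0)/150 = 0
Collecting terms: 0.03167 × V_1 = 0.3  =>  V_1 = 9.474 V
Power in each resistor, P = (ΔV)²/R:
  P_R1 = (12 - 9.474)²/40 = 0.1596 W
  P_R2 = (9.474 - 0)²/150 = 0.5983 W
P_total = P_R1 + P_R2 = 0.7579 W

Final answer: 0.7579 W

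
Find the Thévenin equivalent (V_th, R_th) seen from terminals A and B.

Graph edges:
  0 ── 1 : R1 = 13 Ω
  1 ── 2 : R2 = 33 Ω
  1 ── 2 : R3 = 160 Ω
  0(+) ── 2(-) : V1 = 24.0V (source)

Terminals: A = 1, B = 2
Step 1 — V_th is the open-circuit voltage V_A - V_B (nothing connected across the terminals).
Nodal analysis, taking node 2 as the 0 V reference.
Source V1 fixes V_0 = 24 V.
KCL at each unknown node (sum of currents leaving = 0; resistances in Ω):
  Node 1: (V_1 - 24)/13 + (V_1 - 0)/33 + (V_1 - 0)/160 = 0
Collecting terms: 0.1135 × V_1 = 1.846  =>  V_1 = 16.27 V
V_th = V_1 - V_2 = 16.27 - 0 = 16.27 V
Step 2 — R_th: zero the source — replace V1 by a short circuit (node 2 merges into node 0) — and find the resistance seen between A (node 1) and B (node 0).
Reduce the network between node 1 (A) and node 0 (B) by series/parallel combination:
  Rp1 = R1 ‖ R2 ‖ R3 (parallel, all between nodes 0 and 1) = 1/(1/13 + 1/33 + 1/160) = 8.812 Ω
R_th = 8.812 Ω

Final answer: V_th = 16.27 V, R_th = 8.812 Ω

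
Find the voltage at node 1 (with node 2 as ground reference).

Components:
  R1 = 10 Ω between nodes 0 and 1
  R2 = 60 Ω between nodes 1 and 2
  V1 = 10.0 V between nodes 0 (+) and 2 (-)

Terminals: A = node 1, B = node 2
Nodal analysis, taking node 2 as the 0 V reference.
Source V1 fixes V_0 = 10 V.
KCL at each unknown node (sum of currents leaving = 0; resistances in Ω):
  Node 1: (V_1 - 10)/10 + (V_1 - 0)/60 = 0
Collecting terms: 0.1167 × V_1 = 1  =>  V_1 = 8.571 V
The requested potential is V_1 = 8.571 V.

Final answer: V_1 = 8.571 V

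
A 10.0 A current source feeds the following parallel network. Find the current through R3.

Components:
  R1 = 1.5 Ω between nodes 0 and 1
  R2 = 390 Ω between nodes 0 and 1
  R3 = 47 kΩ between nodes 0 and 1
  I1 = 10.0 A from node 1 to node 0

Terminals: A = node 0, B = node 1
All resistors sit directly between nodes 0 and 1, so they are in parallel and share one voltage V; the full source current 10 A splits among them.
1/R_par = 1/1.5 + 1/390 + 1/47000 = 0.6693 S  =>  R_par = 1.494 Ω
V = I × R_par = 10 × 1.494 = 14.94 V
I_R3 = V/R3 = 14.94/47000 = 0.0003179 A

Final answer: 0.0003179 A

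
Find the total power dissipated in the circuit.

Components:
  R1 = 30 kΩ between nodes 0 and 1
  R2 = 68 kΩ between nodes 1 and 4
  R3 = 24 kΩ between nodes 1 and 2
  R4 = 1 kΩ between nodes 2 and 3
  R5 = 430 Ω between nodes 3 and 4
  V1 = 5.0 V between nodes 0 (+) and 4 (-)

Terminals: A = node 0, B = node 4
Nodal analysis, taking node 4 as the 0 V reference.
Source V1 fixes V_0 = 5 V.
KCL at each unknown node (sum of currents leaving = 0; resistances in Ω):
  Node 1: (V_1 - 5)/30000 + (V_1 - 0)/68000 + (V_1 - V_2)/24000 = 0
  Node 2: (V_2 - V_1)/24000 + (V_2 - V_3)/1000 = 0
  Node 3: (V_3 - V_2)/1000 + (V_3 - 0)/430 = 0
Collecting terms (coefficients in siemens):
  0.00008971·V_1 - 0.00004167·V_2 = 0.0001667
  0.001042·V_2 - 0.00004167·V_1 - 0.001·V_3 = 0
  0.003326·V_3 - 0.001·V_2 = 0
Solving these 3 simultaneous equations (Gaussian elimination) gives:
  V_1 = 1.908 V, V_2 = 0.1073 V, V_3 = 0.03226 V
Power in each resistor, P = (ΔV)²/R:
  P_R1 = (5 - 1.908)²/30000 = 0.0003187 W
  P_R2 = (1.908 - 0)²/68000 = 0.00005352 W
  P_R3 = (1.908 - 0.1073)²/24000 = 0.0001351 W
  P_R4 = (0.1073 - 0.03226)²/1000 = 0.000005628 W
  P_R5 = (0.03226 - 0)²/430 = 0.00000242 W
P_total = P_R1 + P_R2 + P_R3 + P_R4 + P_R5 = 0.0005154 W

Final answer: 0.0005154 W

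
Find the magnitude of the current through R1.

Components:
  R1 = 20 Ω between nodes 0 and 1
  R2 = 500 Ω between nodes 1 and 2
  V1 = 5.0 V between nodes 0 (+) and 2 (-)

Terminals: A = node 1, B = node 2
Nodal analysis, taking node 2 as the 0 V reference.
Source V1 fixes V_0 = 5 V.
KCL at each unknown node (sum of currents leaving = 0; resistances in Ω):
  Node 1: (V_1 - 5)/20 + (V_1 - 0)/500 = 0
Collecting terms: 0.052 × V_1 = 0.25  =>  V_1 = 4.808 V
I_R1 = (V_0 - V_1)/R1 = (5 - 4.808)/20 = 0.009615 A
|I_R1| = 0.009615 A

Final answer: |I_R1| = 0.009615 A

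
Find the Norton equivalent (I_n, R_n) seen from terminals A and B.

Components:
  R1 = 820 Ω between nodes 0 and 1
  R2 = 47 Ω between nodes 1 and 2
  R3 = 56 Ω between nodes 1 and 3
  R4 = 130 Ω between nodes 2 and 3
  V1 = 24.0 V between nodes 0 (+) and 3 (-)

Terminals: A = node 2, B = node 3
Find the Thévenin equivalent first; then I_n = V_th/R_th and R_n = R_th.
Step 1 — V_th is the open-circuit voltage V_A - V_B (nothing connected across the terminals).
Nodal analysis, taking node 3 as the 0 V reference.
Source V1 fixes V_0 = 24 V.
KCL at each unknown node (sum of currents leaving = 0; resistances in Ω):
  Node 1: (V_1 - 24)/820 + (V_1 - V_2)/47 + (V_1 - 0)/56 = 0
  Node 2: (V_2 - V_1)/47 + (V_2 - 0)/130 = 0
Collecting terms (coefficients in siemens):
  0.04035·V_1 - 0.02128·V_2 = 0.02927
  0.02897·V_2 - 0.02128·V_1 = 0
Determinant D = (0.04035)(0.02897) - (-0.02128)(-0.02128) = 0.0007163
V_1 = [(0.02927)(0.02897) - (-0.02128)(0)]/D = 1.184 V
V_2 = [(0.04035)(0) - (0.02927)(-0.02128)]/D = 0.8694 V
V_th = V_2 - V_3 = 0.8694 - 0 = 0.8694 V
Step 2 — R_th: zero the source — replace V1 by a short circuit (node 3 merges into node 0) — and find the resistance seen between A (node 2) and B (node 0).
Reduce the network between node 2 (A) and node 0 (B) by series/parallel combination:
  Rp1 = R1 ‖ R3 (parallel, both between nodes 0 and 1) = 1/(1/820 + 1/56) = 52.42 Ω
  Rs1 = R2 + Rp1 (series, joined only at node 1) = 47 + 52.42 = 99.42 Ω
  Rp2 = R4 ‖ Rs1 (parallel, both between nodes 0 and 2) = 1/(1/130 + 1/99.42) = 56.34 Ω
R_th = 56.34 Ω
I_n = V_th/R_th = 0.8694/56.34 = 0.01543 A, and R_n = R_th = 56.34 Ω

Final answer: I_n = 0.01543 A, R_n = 56.34 Ω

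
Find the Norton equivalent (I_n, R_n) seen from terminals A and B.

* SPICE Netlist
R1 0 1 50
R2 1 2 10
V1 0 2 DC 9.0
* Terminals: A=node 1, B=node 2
Find the Thévenin equivalent first; then I_n = V_th/R_th and R_n = R_th.
Step 1 — V_th is the open-circuit voltage V_A - V_B (nothing connected across the terminals).
Nodal analysis, taking node 2 as the 0 V reference.
Source V1 fixes V_0 = 9 V.
KCL at each unknown node (sum of currents leaving = 0; resistances in Ω):
  Node 1: (V_1 - 9)/50 + (V_1 - 0)/10 = 0
Collecting terms: 0.12 × V_1 = 0.18  =>  V_1 = 1.5 V
V_th = V_1 - V_2 = 1.5 - 0 = 1.5 V
Step 2 — R_th: zero the source — replace V1 by a short circuit (node 2 merges into node 0) — and find the resistance seen between A (node 1) and B (node 0).
Reduce the network between node 1 (A) and node 0 (B) by series/parallel combination:
  Rp1 = R1 ‖ R2 (parallel, both between nodes 0 and 1) = 1/(1/50 + 1/10) = 8.333 Ω
R_th = 8.333 Ω
I_n = V_th/R_th = 1.5/8.333 = 0.18 A, and R_n = R_th = 8.333 Ω

Final answer: I_n = 0.18 A, R_n = 8.333 Ω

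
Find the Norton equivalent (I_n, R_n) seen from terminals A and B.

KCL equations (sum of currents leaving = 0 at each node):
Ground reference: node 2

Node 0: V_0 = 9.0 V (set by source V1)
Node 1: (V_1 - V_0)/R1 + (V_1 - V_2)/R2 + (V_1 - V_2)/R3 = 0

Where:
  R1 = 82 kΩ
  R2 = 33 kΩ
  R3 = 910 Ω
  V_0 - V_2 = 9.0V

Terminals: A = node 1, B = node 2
Find the Thévenin equivalent first; then I_n = V_th/R_th and R_n = R_th.
Step 1 — V_th is the open-circuit voltage V_A - V_B (nothing connected across the terminals).
Nodal analysis, taking node 2 as the 0 V reference.
Source V1 fixes V_0 = 9 V.
KCL at each unknown node (sum of currents leaving = 0; resistances in Ω):
  Node 1: (V_1 - 9)/82000 + (V_1 - 0)/33000 + (V_1 - 0)/910 = 0
Collecting terms: 0.001141 × V_1 = 0.0001098  =>  V_1 = 0.09616 V
V_th = V_1 - V_2 = 0.09616 - 0 = 0.09616 V
Step 2 — R_th: zero the source — replace V1 by a short circuit (node 2 merges into node 0) — and find the resistance seen between A (node 1) and B (node 0).
Reduce the network between node 1 (A) and node 0 (B) by series/parallel combination:
  Rp1 = R1 ‖ R2 ‖ R3 (parallel, all between nodes 0 and 1) = 1/(1/82000 + 1/33000 + 1/910) = 876.1 Ω
R_th = 876.1 Ω
I_n = V_th/R_th = 0.09616/876.1 = 0.0001098 A, and R_n = R_th = 876.1 Ω

Final answer: I_n = 0.0001098 A, R_n = 876.1 Ω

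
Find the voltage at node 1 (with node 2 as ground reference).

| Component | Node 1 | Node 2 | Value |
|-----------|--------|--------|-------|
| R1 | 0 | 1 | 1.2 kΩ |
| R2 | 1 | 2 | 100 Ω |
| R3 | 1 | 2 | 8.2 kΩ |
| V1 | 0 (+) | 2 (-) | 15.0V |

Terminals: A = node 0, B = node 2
Nodal analysis, taking node 2 as the 0 V reference.
Source V1 fixes V_0 = 15 V.
KCL at each unknown node (sum of currents leaving = 0; resistances in Ω):
  Node 1: (V_1 - 15)/1200 + (V_1 - 0)/100 + (V_1 - 0)/8200 = 0
Collecting terms: 0.01096 × V_1 = 0.0125  =>  V_1 = 1.141 V
The requested potential is V_1 = 1.141 V.

Final answer: V_1 = 1.141 V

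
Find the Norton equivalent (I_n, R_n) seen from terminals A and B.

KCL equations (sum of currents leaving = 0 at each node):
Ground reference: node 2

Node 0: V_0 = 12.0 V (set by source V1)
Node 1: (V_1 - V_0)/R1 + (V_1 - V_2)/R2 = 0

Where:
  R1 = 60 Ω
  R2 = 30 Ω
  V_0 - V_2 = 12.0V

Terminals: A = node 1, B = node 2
Find the Thévenin equivalent first; then I_n = V_th/R_th and R_n = R_th.
Step 1 — V_th is the open-circuit voltage V_A - V_B (nothing connected across the terminals).
Nodal analysis, taking node 2 as the 0 V reference.
Source V1 fixes V_0 = 12 V.
KCL at each unknown node (sum of currents leaving = 0; resistances in Ω):
  Node 1: (V_1 - 12)/60 + (V_1 - 0)/30 = 0
Collecting terms: 0.05 × V_1 = 0.2  =>  V_1 = 4 V
V_th = V_1 - V_2 = 4 - 0 = 4 V
Step 2 — R_th: zero the source — replace V1 by a short circuit (node 2 merges into node 0) — and find the resistance seen between A (node 1) and B (node 0).
Reduce the network between node 1 (A) and node 0 (B) by series/parallel combination:
  Rp1 = R1 ‖ R2 (parallel, both between nodes 0 and 1) = 1/(1/60 + 1/30) = 20 Ω
R_th = 20 Ω
I_n = V_th/R_th = 4/20 = 0.2 A, and R_n = R_th = 20 Ω

Final answer: I_n = 0.2 A, R_n = 20 Ω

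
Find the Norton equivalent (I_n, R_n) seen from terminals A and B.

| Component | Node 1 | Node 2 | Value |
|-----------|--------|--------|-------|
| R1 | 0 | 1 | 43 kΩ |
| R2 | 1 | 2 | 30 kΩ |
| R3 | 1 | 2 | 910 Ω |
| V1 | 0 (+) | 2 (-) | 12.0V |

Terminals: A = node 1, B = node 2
Find the Thévenin equivalent first; then I_n = V_th/R_th and R_n = R_th.
Step 1 — V_th is the open-circuit voltage V_A - V_B (nothing connected across the terminals).
Nodal analysis, taking node 2 as the 0 V reference.
Source V1 fixes V_0 = 12 V.
KCL at each unknown node (sum of currents leaving = 0; resistances in Ω):
  Node 1: (V_1 - 12)/43000 + (V_1 - 0)/30000 + (V_1 - 0)/910 = 0
Collecting terms: 0.001155 × V_1 = 0.0002791  =>  V_1 = 0.2415 V
V_th = V_1 - V_2 = 0.2415 - 0 = 0.2415 V
Step 2 — R_th: zero the source — replace V1 by a short circuit (node 2 merges into node 0) — and find the resistance seen between A (node 1) and B (node 0).
Reduce the network between node 1 (A) and node 0 (B) by series/parallel combination:
  Rp1 = R1 ‖ R2 ‖ R3 (parallel, all between nodes 0 and 1) = 1/(1/43000 + 1/30000 + 1/910) = 865.4 Ω
R_th = 865.4 Ω
I_n = V_th/R_th = 0.2415/865.4 = 0.0002791 A, and R_n = R_th = 865.4 Ω

Final answer: I_n = 0.0002791 A, R_n = 865.4 Ω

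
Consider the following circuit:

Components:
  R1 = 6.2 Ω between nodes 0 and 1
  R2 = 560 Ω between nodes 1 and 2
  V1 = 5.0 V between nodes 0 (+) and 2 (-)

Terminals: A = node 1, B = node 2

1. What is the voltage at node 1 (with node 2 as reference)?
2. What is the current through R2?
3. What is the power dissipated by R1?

Nodal analysis, taking node 2 as the 0 V reference.
Source V1 fixes V_0 = 5 V.
KCL at each unknown node (sum of currents leaving = 0; resistances in Ω):
  Node 1: (V_1 - 5)/6.2 + (V_1 - 0)/560 = 0
Collecting terms: 0.1631 × V_1 = 0.8065  =>  V_1 = 4.945 V
Part 1:
  Read off the nodal solution: V_1 = 4.945 V
Part 2:
  I_R2 = (V_1 - V_2)/R2 = (4.945 - 0)/560 = 0.008831 A
  Magnitude: I_R2 = 0.008831 A
Part 3:
  I_R1 = (V_0 - V_1)/R1 = (5 - 4.945)/6.2 = 0.008831 A
  P_R1 = I_R1² × R1 = (0.008831)² × 6.2 = 0.0004835 W

Final answers:
1. V_1 = 4.945 V
2. I_R2 = 0.008831 A
3. P_R1 = 0.0004835 W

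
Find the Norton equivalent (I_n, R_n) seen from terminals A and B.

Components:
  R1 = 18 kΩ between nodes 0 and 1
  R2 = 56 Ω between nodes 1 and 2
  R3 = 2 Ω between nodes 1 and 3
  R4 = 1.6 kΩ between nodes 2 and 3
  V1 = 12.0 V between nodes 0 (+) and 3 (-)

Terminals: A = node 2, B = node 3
Find the Thévenin equivalent first; then I_n = V_th/R_th and R_n = R_th.
Step 1 — V_th is the open-circuit voltage V_A - V_B (nothing connected across the terminals).
Nodal analysis, taking node 3 as the 0 V reference.
Source V1 fixes V_0 = 12 V.
KCL at each unknown node (sum of currents leaving = 0; resistances in Ω):
  Node 1: (V_1 - 12)/18000 + (V_1 - V_2)/56 + (V_1 - 0)/2 = 0
  Node 2: (V_2 - V_1)/56 + (V_2 - 0)/1600 = 0
Collecting terms (coefficients in siemens):
  0.5179·V_1 - 0.01786·V_2 = 0.0006667
  0.01848·V_2 - 0.01786·V_1 = 0
Determinant D = (0.5179)(0.01848) - (-0.01786)(-0.01786) = 0.009253
V_1 = [(0.0006667)(0.01848) - (-0.01786)(0)]/D = 0.001332 V
V_2 = [(0.5179)(0) - (0.0006667)(-0.01786)]/D = 0.001287 V
V_th = V_2 - V_3 = 0.001287 - 0 = 0.001287 V
Step 2 — R_th: zero the source — replace V1 by a short circuit (node 3 merges into node 0) — and find the resistance seen between A (node 2) and B (node 0).
Reduce the network between node 2 (A) and node 0 (B) by series/parallel combination:
  Rp1 = R1 ‖ R3 (parallel, both between nodes 0 and 1) = 1/(1/18000 + 1/2) = 2 Ω
  Rs1 = R2 + Rp1 (series, joined only at node 1) = 56 + 2 = 58 Ω
  Rp2 = R4 ‖ Rs1 (parallel, both between nodes 0 and 2) = 1/(1/1600 + 1/58) = 55.97 Ω
R_th = 55.97 Ω
I_n = V_th/R_th = 0.001287/55.97 = 0.00002299 A, and R_n = R_th = 55.97 Ω

Final answer: I_n = 2.299e-05 A, R_n = 55.97 Ω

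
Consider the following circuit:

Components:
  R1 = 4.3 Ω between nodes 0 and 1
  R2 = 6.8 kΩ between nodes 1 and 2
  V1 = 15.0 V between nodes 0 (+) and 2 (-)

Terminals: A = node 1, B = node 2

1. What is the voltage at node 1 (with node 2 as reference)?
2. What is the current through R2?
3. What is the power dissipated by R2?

Nodal analysis, taking node 2 as the 0 V reference.
Source V1 fixes V_0 = 15 V.
KCL at each unknown node (sum of currents leaving = 0; resistances in Ω):
  Node 1: (V_1 - 15)/4.3 + (V_1 - 0)/6800 = 0
Collecting terms: 0.2327 × V_1 = 3.488  =>  V_1 = 14.99 V
Part 1:
  Read off the nodal solution: V_1 = 14.99 V
Part 2:
  I_R2 = (V_1 - V_2)/R2 = (14.99 - 0)/6800 = 0.002204 A
  Magnitude: I_R2 = 0.002204 A
Part 3:
  I_R2 = (V_1 - V_2)/R2 = (14.99 - 0)/6800 = 0.002204 A
  P_R2 = I_R2² × R2 = (0.002204)² × 6800 = 0.03305 W

Final answers:
1. V_1 = 14.99 V
2. I_R2 = 0.002204 A
3. P_R2 = 0.03305 W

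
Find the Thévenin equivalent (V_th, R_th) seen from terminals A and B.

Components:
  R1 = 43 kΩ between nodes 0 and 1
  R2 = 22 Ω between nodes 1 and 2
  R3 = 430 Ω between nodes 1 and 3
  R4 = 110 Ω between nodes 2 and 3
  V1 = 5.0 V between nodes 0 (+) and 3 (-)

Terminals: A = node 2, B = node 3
Step 1 — V_th is the open-circuit voltage V_A - V_B (nothing connected across the terminals).
Nodal analysis, taking node 3 as the 0 V reference.
Source V1 fixes V_0 = 5 V.
KCL at each unknown node (sum of currents leaving = 0; resistances in Ω):
  Node 1: (V_1 - 5)/43000 + (V_1 - V_2)/22 + (V_1 - 0)/430 = 0
  Node 2: (V_2 - V_1)/22 + (V_2 - 0)/110 = 0
Collecting terms (coefficients in siemens):
  0.0478·V_1 - 0.04545·V_2 = 0.0001163
  0.05455·V_2 - 0.04545·V_1 = 0
Determinant D = (0.0478)(0.05455) - (-0.04545)(-0.04545) = 0.0005413
V_1 = [(0.0001163)(0.05455) - (-0.04545)(0)]/D = 0.01172 V
V_2 = [(0.0478)(0) - (0.0001163)(-0.04545)]/D = 0.009764 V
V_th = V_2 - V_3 = 0.009764 - 0 = 0.009764 V
Step 2 — R_th: zero the source — replace V1 by a short circuit (node 3 merges into node 0) — and find the resistance seen between A (node 2) and B (node 0).
Reduce the network between node 2 (A) and node 0 (B) by series/parallel combination:
  Rp1 = R1 ‖ R3 (parallel, both between nodes 0 and 1) = 1/(1/43000 + 1/430) = 425.7 Ω
  Rs1 = R2 + Rp1 (series, joined only at node 1) = 22 + 425.7 = 447.7 Ω
  Rp2 = R4 ‖ Rs1 (parallel, both between nodes 0 and 2) = 1/(1/110 + 1/447.7) = 88.31 Ω
R_th = 88.31 Ω

Final answer: V_th = 0.009764 V, R_th = 88.31 Ω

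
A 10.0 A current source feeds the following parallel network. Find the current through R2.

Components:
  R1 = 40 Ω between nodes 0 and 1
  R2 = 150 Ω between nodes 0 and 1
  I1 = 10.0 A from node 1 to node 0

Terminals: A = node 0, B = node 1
All resistors sit directly between nodes 0 and 1, so they are in parallel and share one voltage V; the full source current 10 A splits among them.
1/R_par = 1/40 + 1/150 = 0.03167 S  =>  R_par = 31.58 Ω
V = I × R_par = 10 × 31.58 = 315.8 V
I_R2 = V/R2 = 315.8/150 = 2.105 A

Final answer: 2.105 A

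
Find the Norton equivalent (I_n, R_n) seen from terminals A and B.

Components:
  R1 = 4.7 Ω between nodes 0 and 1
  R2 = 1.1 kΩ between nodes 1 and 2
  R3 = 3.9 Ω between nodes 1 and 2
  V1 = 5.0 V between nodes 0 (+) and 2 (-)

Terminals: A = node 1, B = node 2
Find the Thévenin equivalent first; then I_n = V_th/R_th and R_n = R_th.
Step 1 — V_th is the open-circuit voltage V_A - V_B (nothing connected across the terminals).
Nodal analysis, taking node 2 as the 0 V reference.
Source V1 fixes V_0 = 5 V.
KCL at each unknown node (sum of currents leaving = 0; resistances in Ω):
  Node 1: (V_1 - 5)/4.7 + (V_1 - 0)/1100 + (V_1 - 0)/3.9 = 0
Collecting terms: 0.4701 × V_1 = 1.064  =>  V_1 = 2.263 V
V_th = V_1 - V_2 = 2.263 - 0 = 2.263 V
Step 2 — R_th: zero the source — replace V1 by a short circuit (node 2 merges into node 0) — and find the resistance seen between A (node 1) and B (node 0).
Reduce the network between node 1 (A) and node 0 (B) by series/parallel combination:
  Rp1 = R1 ‖ R2 ‖ R3 (parallel, all between nodes 0 and 1) = 1/(1/4.7 + 1/1100 + 1/3.9) = 2.127 Ω
R_th = 2.127 Ω
I_n = V_th/R_th = 2.263/2.127 = 1.064 A, and R_n = R_th = 2.127 Ω

Final answer: I_n = 1.064 A, R_n = 2.127 Ω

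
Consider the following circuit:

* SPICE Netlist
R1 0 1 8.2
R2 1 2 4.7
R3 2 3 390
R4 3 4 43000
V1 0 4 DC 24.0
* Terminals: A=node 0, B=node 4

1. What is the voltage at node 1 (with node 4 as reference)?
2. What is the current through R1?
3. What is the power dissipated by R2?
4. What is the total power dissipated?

Nodal analysis, taking node 4 as the 0 V reference.
Source V1 fixes V_0 = 24 V.
KCL at each unknown node (sum of currents leaving = 0; resistances in Ω):
  Node 1: (V_1 - 24)/8.2 + (V_1 - V_2)/4.7 = 0
  Node 2: (V_2 - V_1)/4.7 + (V_2 - V_3)/390 = 0
  Node 3: (V_3 - V_2)/390 + (V_3 - 0)/43000 = 0
Collecting terms (coefficients in siemens):
  0.3347·V_1 - 0.2128·V_2 = 2.927
  0.2153·V_2 - 0.2128·V_1 - 0.002564·V_3 = 0
  0.002587·V_3 - 0.002564·V_2 = 0
Solving these 3 simultaneous equations (Gaussian elimination) gives:
  V_1 = 24 V, V_2 = 23.99 V, V_3 = 23.78 V
Part 1:
  Read off the nodal solution: V_1 = 24 V
Part 2:
  I_R1 = (V_0 - V_1)/R1 = (24 - 24)/8.2 = 0.000553 A
  Magnitude: I_R1 = 0.000553 A
Part 3:
  I_R2 = (V_1 - V_2)/R2 = (24 - 23.99)/4.7 = 0.000553 A
  P_R2 = I_R2² × R2 = (0.000553)² × 4.7 = 0.000001437 W
Part 4:
  Power in each resistor, P = (ΔV)²/R:
    P_R1 = (24 - 24)²/8.2 = 0.000002507 W
    P_R2 = (24 - 23.99)²/4.7 = 0.000001437 W
    P_R3 = (23.99 - 23.78)²/390 = 0.0001192 W
    P_R4 = (23.78 - 0)²/43000 = 0.01315 W
  P_total = P_R1 + P_R2 + P_R3 + P_R4 = 0.01327 W

Final answers:
1. V_1 = 24 V
2. I_R1 = 0.000553 A
3. P_R2 = 1.437e-06 W
4. P_total = 0.01327 W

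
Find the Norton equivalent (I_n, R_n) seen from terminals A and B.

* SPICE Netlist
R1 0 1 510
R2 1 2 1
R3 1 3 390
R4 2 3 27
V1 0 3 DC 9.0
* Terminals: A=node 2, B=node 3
Find the Thévenin equivalent first; then I_n = V_th/R_th and R_n = R_th.
Step 1 — V_th is the open-circuit voltage V_A - V_B (nothing connected across the terminals).
Nodal analysis, taking node 3 as the 0 V reference.
Source V1 fixes V_0 = 9 V.
KCL at each unknown node (sum of currents leaving = 0; resistances in Ω):
  Node 1: (V_1 - 9)/510 + (V_1 - V_2)/1 + (V_1 - 0)/390 = 0
  Node 2: (V_2 - V_1)/1 + (V_2 - 0)/27 = 0
Collecting terms (coefficients in siemens):
  1.005·V_1 - 1·V_2 = 0.01765
  1.037·V_2 - 1·V_1 = 0
Determinant D = (1.005)(1.037) - (-1)(-1) = 0.04173
V_1 = [(0.01765)(1.037) - (-1)(0)]/D = 0.4386 V
V_2 = [(1.005)(0) - (0.01765)(-1)]/D = 0.4229 V
V_th = V_2 - V_3 = 0.4229 - 0 = 0.4229 V
Step 2 — R_th: zero the source — replace V1 by a short circuit (node 3 merges into node 0) — and find the resistance seen between A (node 2) and B (node 0).
Reduce the network between node 2 (A) and node 0 (B) by series/parallel combination:
  Rp1 = R1 ‖ R3 (parallel, both between nodes 0 and 1) = 1/(1/510 + 1/390) = 221 Ω
  Rs1 = R2 + Rp1 (series, joined only at node 1) = 1 + 221 = 222 Ω
  Rp2 = R4 ‖ Rs1 (parallel, both between nodes 0 and 2) = 1/(1/27 + 1/222) = 24.07 Ω
R_th = 24.07 Ω
I_n = V_th/R_th = 0.4229/24.07 = 0.01757 A, and R_n = R_th = 24.07 Ω

Final answer: I_n = 0.01757 A, R_n = 24.07 Ω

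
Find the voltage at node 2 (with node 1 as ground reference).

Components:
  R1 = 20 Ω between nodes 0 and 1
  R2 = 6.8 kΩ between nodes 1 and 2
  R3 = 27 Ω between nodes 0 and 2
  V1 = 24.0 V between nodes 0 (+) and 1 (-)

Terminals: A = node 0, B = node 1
Nodal analysis, taking node 1 as the 0 V reference.
Source V1 fixes V_0 = 24 V.
KCL at each unknown node (sum of currents leaving = 0; resistances in Ω):
  Node 2: (V_2 - 0)/6800 + (V_2 - 24)/27 = 0
Collecting terms: 0.03718 × V_2 = 0.8889  =>  V_2 = 23.91 V
The requested potential is V_2 = 23.91 V.

Final answer: V_2 = 23.91 V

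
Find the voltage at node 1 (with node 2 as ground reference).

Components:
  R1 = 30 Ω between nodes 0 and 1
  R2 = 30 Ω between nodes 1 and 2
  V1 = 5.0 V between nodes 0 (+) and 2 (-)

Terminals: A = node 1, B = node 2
Nodal analysis, taking node 2 as the 0 V reference.
Source V1 fixes V_0 = 5 V.
KCL at each unknown node (sum of currents leaving = 0; resistances in Ω):
  Node 1: (V_1 - 5)/30 + (V_1 - 0)/30 = 0
Collecting terms: 0.06667 × V_1 = 0.1667  =>  V_1 = 2.5 V
The requested potential is V_1 = 2.5 V.

Final answer: V_1 = 2.5 V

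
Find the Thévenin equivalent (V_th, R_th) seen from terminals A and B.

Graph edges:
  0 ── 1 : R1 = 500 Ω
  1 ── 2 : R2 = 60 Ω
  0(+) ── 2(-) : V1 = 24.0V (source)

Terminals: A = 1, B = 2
Step 1 — V_th is the open-circuit voltage V_A - V_B (nothing connected across the terminals).
Nodal analysis, taking node 2 as the 0 V reference.
Source V1 fixes V_0 = 24 V.
KCL at each unknown node (sum of currents leaving = 0; resistances in Ω):
  Node 1: (V_1 - 24)/500 + (V_1 - 0)/60 = 0
Collecting terms: 0.01867 × V_1 = 0.048  =>  V_1 = 2.571 V
V_th = V_1 - V_2 = 2.571 - 0 = 2.571 V
Step 2 — R_th: zero the source — replace V1 by a short circuit (node 2 merges into node 0) — and find the resistance seen between A (node 1) and B (node 0).
Reduce the network between node 1 (A) and node 0 (B) by series/parallel combination:
  Rp1 = R1 ‖ R2 (parallel, both between nodes 0 and 1) = 1/(1/500 + 1/60) = 53.57 Ω
R_th = 53.57 Ω

Final answer: V_th = 2.571 V, R_th = 53.57 Ω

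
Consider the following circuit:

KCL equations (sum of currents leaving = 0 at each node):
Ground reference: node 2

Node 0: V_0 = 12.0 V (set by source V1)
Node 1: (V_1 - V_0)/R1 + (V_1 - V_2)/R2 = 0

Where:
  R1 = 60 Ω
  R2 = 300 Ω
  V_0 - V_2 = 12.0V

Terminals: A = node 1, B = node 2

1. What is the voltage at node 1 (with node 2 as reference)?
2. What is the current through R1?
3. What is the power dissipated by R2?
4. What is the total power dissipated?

Nodal analysis, taking node 2 as the 0 V reference.
Source V1 fixes V_0 = 12 V.
KCL at each unknown node (sum of currents leaving = 0; resistances in Ω):
  Node 1: (V_1 - 12)/60 + (V_1 - 0)/300 = 0
Collecting terms: 0.02 × V_1 = 0.2  =>  V_1 = 10 V
Part 1:
  Read off the nodal solution: V_1 = 10 V
Part 2:
  I_R1 = (V_0 - V_1)/R1 = (12 - 10)/60 = 0.03333 A
  Magnitude: I_R1 = 0.03333 A
Part 3:
  I_R2 = (V_1 - V_2)/R2 = (10 - 0)/300 = 0.03333 A
  P_R2 = I_R2² × R2 = (0.03333)² × 300 = 0.3333 W
Part 4:
  Power in each resistor, P = (ΔV)²/R:
    P_R1 = (12 - 10)²/60 = 0.06667 W
    P_R2 = (10 - 0)²/300 = 0.3333 W
  P_total = P_R1 + P_R2 = 0.4 W

Final answers:
1. V_1 = 10 V
2. I_R1 = 0.03333 A
3. P_R2 = 0.3333 W
4. P_total = 0.4 W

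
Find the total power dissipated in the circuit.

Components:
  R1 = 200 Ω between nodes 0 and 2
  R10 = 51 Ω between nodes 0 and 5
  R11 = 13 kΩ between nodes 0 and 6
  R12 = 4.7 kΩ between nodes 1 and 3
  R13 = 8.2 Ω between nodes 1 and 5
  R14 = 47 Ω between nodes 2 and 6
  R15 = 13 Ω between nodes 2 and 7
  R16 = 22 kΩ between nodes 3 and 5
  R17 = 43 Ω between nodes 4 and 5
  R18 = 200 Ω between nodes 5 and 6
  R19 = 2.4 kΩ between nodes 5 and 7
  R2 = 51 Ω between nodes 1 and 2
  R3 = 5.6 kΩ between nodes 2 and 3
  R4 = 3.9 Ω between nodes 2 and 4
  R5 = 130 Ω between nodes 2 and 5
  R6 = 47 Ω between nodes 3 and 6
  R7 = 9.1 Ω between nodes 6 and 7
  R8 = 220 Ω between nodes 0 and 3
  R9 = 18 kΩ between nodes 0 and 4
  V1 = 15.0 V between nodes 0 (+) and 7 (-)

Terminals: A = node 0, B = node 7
Nodal analysis, taking node 7 as the 0 V reference.
Source V1 fixes V_0 = 15 V.
KCL at each unknown node (sum of currents leaving = 0; resistances in Ω):
  Node 1: (V_1 - V_2)/51 + (V_1 - V_3)/4700 + (V_1 - V_5)/8.2 = 0
  Node 2: (V_2 - 15)/200 + (V_2 - V_1)/51 + (V_2 - V_3)/5600 + (V_2 - V_4)/3.9 + (V_2 - V_5)/130 + (V_2 - V_6)/47 + (V_2 - 0)/13 = 0
  Node 3: (V_3 - V_2)/5600 + (V_3 - V_6)/47 + (V_3 - 15)/220 + (V_3 - V_1)/4700 + (V_3 - V_5)/22000 = 0
  Node 4: (V_4 - V_2)/3.9 + (V_4 - 15)/18000 + (V_4 - V_5)/43 = 0
  Node 5: (V_5 - V_2)/130 + (V_5 - 15)/51 + (V_5 - V_1)/8.2 + (V_5 - V_3)/22000 + (V_5 - V_4)/43 + (V_5 - V_6)/200 + (V_5 - 0)/2400 = 0
  Node 6: (V_6 - V_3)/47 + (V_6 - 0)/9.1 + (V_6 - 15)/13000 + (V_6 - V_2)/47 + (V_6 - V_5)/200 = 0
Collecting terms (coefficients in siemens):
  0.1418·V_1 - 0.01961·V_2 - 0.0002128·V_3 - 0.122·V_5 = 0
  0.3871·V_2 - 0.01961·V_1 - 0.0001786·V_3 - 0.2564·V_4 - 0.007692·V_5 - 0.02128·V_6 = 0.075
  0.02626·V_3 - 0.0002128·V_1 - 0.0001786·V_2 - 0.00004545·V_5 - 0.02128·V_6 = 0.06818
  0.2797·V_4 - 0.2564·V_2 - 0.02326·V_5 = 0.0008333
  0.178·V_5 - 0.122·V_1 - 0.007692·V_2 - 0.00004545·V_3 - 0.02326·V_4 - 0.005·V_6 = 0.2941
  0.1575·V_6 - 0.02128·V_2 - 0.02128·V_3 - 0.005·V_5 = 0.001154
Solving these 6 simultaneous equations (Gaussian elimination) gives:
  V_1 = 5.316 V, V_2 = 2.429 V, V_3 = 3.466 V, V_4 = 2.711 V
  V_5 = 5.783 V, V_6 = 0.9872 V
Power in each resistor, P = (ΔV)²/R:
  P_R1 = (15 - 2.429)²/200 = 0.7901 W
  P_R2 = (5.316 - 2.429)²/51 = 0.1633 W
  P_R3 = (2.429 - 3.466)²/5600 = 0.0001919 W
  P_R4 = (2.429 - 2.711)²/3.9 = 0.02029 W
  P_R5 = (2.429 - 5.783)²/130 = 0.08651 W
  P_R6 = (3.466 - 0.9872)²/47 = 0.1307 W
  P_R7 = (0.9872 - 0)²/9.1 = 0.1071 W
  P_R8 = (15 - 3.466)²/220 = 0.6047 W
  P_R9 = (15 - 2.711)²/18000 = 0.00839 W
  P_R10 = (15 - 5.783)²/51 = 1.666 W
  P_R11 = (15 - 0.9872)²/13000 = 0.0151 W
  P_R12 = (5.316 - 3.466)²/4700 = 0.0007279 W
  P_R13 = (5.316 - 5.783)²/8.2 = 0.02663 W
  P_R14 = (2.429 - 0.9872)²/47 = 0.04425 W
  P_R15 = (2.429 - 0)²/13 = 0.454 W
  P_R16 = (3.466 - 5.783)²/22000 = 0.000244 W
  P_R17 = (2.711 - 5.783)²/43 = 0.2195 W
  P_R18 = (5.783 - 0.9872)²/200 = 0.115 W
  P_R19 = (5.783 - 0)²/2400 = 0.01393 W
P_total = P_R1 + P_R2 + P_R3 + P_R4 + P_R5 + P_R6 + P_R7 + P_R8 + P_R9 + P_R10 + P_R11 + P_R12 + P_R13 + P_R14 + P_R15 + P_R16 + P_R17 + P_R18 + P_R19 = 4.467 W

Final answer: 4.467 W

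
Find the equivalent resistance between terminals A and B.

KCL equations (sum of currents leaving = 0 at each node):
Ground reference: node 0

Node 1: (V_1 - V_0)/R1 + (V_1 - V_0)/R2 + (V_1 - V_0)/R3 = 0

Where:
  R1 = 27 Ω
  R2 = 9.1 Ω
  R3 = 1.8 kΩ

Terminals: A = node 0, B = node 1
Reduce the network between node 0 (A) and node 1 (B) by series/parallel combination:
  Rp1 = R1 ‖ R2 ‖ R3 (parallel, all between nodes 0 and 1) = 1/(1/27 + 1/9.1 + 1/1800) = 6.78 Ω
R_eq = 6.78 Ω

Final answer: 6.78 Ω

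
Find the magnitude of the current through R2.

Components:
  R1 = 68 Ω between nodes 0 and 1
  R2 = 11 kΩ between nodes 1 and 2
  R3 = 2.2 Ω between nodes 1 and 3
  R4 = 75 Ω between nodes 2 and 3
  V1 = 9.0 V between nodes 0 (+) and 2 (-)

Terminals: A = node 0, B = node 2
Nodal analysis, taking node 2 as the 0 V reference.
Source V1 fixes V_0 = 9 V.
KCL at each unknown node (sum of currents leaving = 0; resistances in Ω):
  Node 1: (V_1 - 9)/68 + (V_1 - 0)/11000 + (V_1 - V_3)/2.2 = 0
  Node 3: (V_3 - V_1)/2.2 + (V_3 - 0)/75 = 0
Collecting terms (coefficients in siemens):
  0.4693·V_1 - 0.4545·V_3 = 0.1324
  0.4679·V_3 - 0.4545·V_1 = 0
Determinant D = (0.4693)(0.4679) - (-0.4545)(-0.4545) = 0.01298
V_1 = [(0.1324)(0.4679) - (-0.4545)(0)]/D = 4.769 V
V_3 = [(0.4693)(0) - (0.1324)(-0.4545)]/D = 4.634 V
I_R2 = (V_1 - V_2)/R2 = (4.769 - 0)/11000 = 0.0004336 A
|I_R2| = 0.0004336 A

Final answer: |I_R2| = 0.0004336 A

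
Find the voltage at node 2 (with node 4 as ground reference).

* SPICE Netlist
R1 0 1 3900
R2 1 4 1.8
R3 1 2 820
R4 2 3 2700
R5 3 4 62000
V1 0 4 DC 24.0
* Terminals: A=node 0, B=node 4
Nodal analysis, taking node 4 as the 0 V reference.
Source V1 fixes V_0 = 24 V.
KCL at each unknown node (sum of currents leaving = 0; resistances in Ω):
  Node 1: (V_1 - 24)/3900 + (V_1 - 0)/1.8 + (V_1 - V_2)/820 = 0
  Node 2: (V_2 - V_1)/820 + (V_2 - V_3)/2700 = 0
  Node 3: (V_3 - V_2)/2700 + (V_3 - 0)/62000 = 0
Collecting terms (coefficients in siemens):
  0.557·V_1 - 0.00122·V_2 = 0.006154
  0.00159·V_2 - 0.00122·V_1 - 0.0003704·V_3 = 0
  0.0003865·V_3 - 0.0003704·V_2 = 0
Solving these 3 simultaneous equations (Gaussian elimination) gives:
  V_1 = 0.01107 V, V_2 = 0.01093 V, V_3 = 0.01048 V
The requested potential is V_2 = 0.01093 V.

Final answer: V_2 = 0.01093 V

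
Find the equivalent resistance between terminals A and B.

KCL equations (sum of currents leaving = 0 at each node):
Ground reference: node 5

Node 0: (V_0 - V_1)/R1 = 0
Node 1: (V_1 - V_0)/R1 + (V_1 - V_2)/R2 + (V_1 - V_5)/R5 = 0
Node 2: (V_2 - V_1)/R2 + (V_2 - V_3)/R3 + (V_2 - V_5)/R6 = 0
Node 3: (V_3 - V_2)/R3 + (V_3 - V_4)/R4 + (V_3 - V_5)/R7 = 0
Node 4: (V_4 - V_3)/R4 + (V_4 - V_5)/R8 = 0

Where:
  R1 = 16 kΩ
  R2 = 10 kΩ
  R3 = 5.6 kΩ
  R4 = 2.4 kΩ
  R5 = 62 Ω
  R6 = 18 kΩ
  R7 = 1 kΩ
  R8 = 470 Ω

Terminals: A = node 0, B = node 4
The network is not a plain series/parallel combination. Inject a 1 A test current into terminal A (node 0) and return it from terminal B (node 4); then R_eq = V_A / (1 A).
Nodal analysis, taking node 4 as the 0 V reference.
Current source I_test pushes 1 A into node 0 and draws it out of node 4.
KCL at each unknown node (sum of currents leaving = 0; resistances in Ω):
  Node 0: (V_0 - V_1)/16000 - 1 = 0
  Node 1: (V_1 - V_0)/16000 + (V_1 - V_2)/10000 + (V_1 - V_5)/62 = 0
  Node 2: (V_2 - V_1)/10000 + (V_2 - V_3)/5600 + (V_2 - V_5)/18000 = 0
  Node 3: (V_3 - V_2)/5600 + (V_3 - 0)/2400 + (V_3 - V_5)/1000 = 0
  Node 5: (V_5 - V_1)/62 + (V_5 - V_2)/18000 + (V_5 - V_3)/1000 + (V_5 - 0)/470 = 0
Collecting terms (coefficients in siemens):
  0.0000625·V_0 - 0.0000625·V_1 = 1
  0.01629·V_1 - 0.0000625·V_0 - 0.0001·V_2 - 0.01613·V_5 = 0
  0.0003341·V_2 - 0.0001·V_1 - 0.0001786·V_3 - 0.00005556·V_5 = 0
  0.001595·V_3 - 0.0001786·V_2 - 0.001·V_5 = 0
  0.01931·V_5 - 0.01613·V_1 - 0.00005556·V_2 - 0.001·V_3 = 0
Solving these 5 simultaneous equations (Gaussian elimination) gives:
  V_0 = 16470 V, V_1 = 472.8 V, V_2 = 369.8 V, V_3 = 299.3 V
  V_5 = 411.4 V
R_eq = V_0 / 1 A = 16470 Ω = 16.47 kΩ

Final answer: 16.47 kΩ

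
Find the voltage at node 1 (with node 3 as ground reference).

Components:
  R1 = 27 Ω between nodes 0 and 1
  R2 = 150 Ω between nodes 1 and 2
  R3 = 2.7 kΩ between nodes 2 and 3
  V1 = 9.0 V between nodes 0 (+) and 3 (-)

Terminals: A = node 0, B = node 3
Nodal analysis, taking node 3 as the 0 V reference.
Source V1 fixes V_0 = 9 V.
KCL at each unknown node (sum of currents leaving = 0; resistances in Ω):
  Node 1: (V_1 - 9)/27 + (V_1 - V_2)/150 = 0
  Node 2: (V_2 - V_1)/150 + (V_2 - 0)/2700 = 0
Collecting terms (coefficients in siemens):
  0.0437·V_1 - 0.006667·V_2 = 0.3333
  0.007037·V_2 - 0.006667·V_1 = 0
Determinant D = (0.0437)(0.007037) - (-0.006667)(-0.006667) = 0.0002631
V_1 = [(0.3333)(0.007037) - (-0.006667)(0)]/D = 8.916 V
V_2 = [(0.0437)(0) - (0.3333)(-0.006667)]/D = 8.446 V
The requested potential is V_1 = 8.916 V.

Final answer: V_1 = 8.916 V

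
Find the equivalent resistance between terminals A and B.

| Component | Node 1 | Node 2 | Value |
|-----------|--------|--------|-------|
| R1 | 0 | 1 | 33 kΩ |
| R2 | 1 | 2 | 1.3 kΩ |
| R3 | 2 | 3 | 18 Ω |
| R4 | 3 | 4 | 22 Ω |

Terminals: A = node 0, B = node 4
Reduce the network between node 0 (A) and node 4 (B) by series/parallel combination:
  Rs1 = R1 + R2 (series, joined only at node 1) = 33000 + 1300 = 34300 Ω
  Rs2 = R3 + Rs1 (series, joined only at node 2) = 18 + 34300 = 34320 Ω
  Rs3 = R4 + Rs2 (series, joined only at node 3) = 22 + 34320 = 34340 Ω
R_eq = 34.34 kΩ

Final answer: 34.34 kΩ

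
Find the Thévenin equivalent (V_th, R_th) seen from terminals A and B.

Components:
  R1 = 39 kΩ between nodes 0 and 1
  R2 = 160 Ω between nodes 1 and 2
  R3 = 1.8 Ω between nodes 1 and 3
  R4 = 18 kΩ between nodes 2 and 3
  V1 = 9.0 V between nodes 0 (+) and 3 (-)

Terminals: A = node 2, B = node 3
Step 1 — V_th is the open-circuit voltage V_A - V_B (nothing connected across the terminals).
Nodal analysis, taking node 3 as the 0 V reference.
Source V1 fixes V_0 = 9 V.
KCL at each unknown node (sum of currents leaving = 0; resistances in Ω):
  Node 1: (V_1 - 9)/39000 + (V_1 - V_2)/160 + (V_1 - 0)/1.8 = 0
  Node 2: (V_2 - V_1)/160 + (V_2 - 0)/18000 = 0
Collecting terms (coefficients in siemens):
  0.5618·V_1 - 0.00625·V_2 = 0.0002308
  0.006306·V_2 - 0.00625·V_1 = 0
Determinant D = (0.5618)(0.006306) - (-0.00625)(-0.00625) = 0.003504
V_1 = [(0.0002308)(0.006306) - (-0.00625)(0)]/D = 0.0004153 V
V_2 = [(0.5618)(0) - (0.0002308)(-0.00625)]/D = 0.0004117 V
V_th = V_2 - V_3 = 0.0004117 - 0 = 0.0004117 V
Step 2 — R_th: zero the source — replace V1 by a short circuit (node 3 merges into node 0) — and find the resistance seen between A (node 2) and B (node 0).
Reduce the network between node 2 (A) and node 0 (B) by series/parallel combination:
  Rp1 = R1 ‖ R3 (parallel, both between nodes 0 and 1) = 1/(1/39000 + 1/1.8) = 1.8 Ω
  Rs1 = R2 + Rp1 (series, joined only at node 1) = 160 + 1.8 = 161.8 Ω
  Rp2 = R4 ‖ Rs1 (parallel, both between nodes 0 and 2) = 1/(1/18000 + 1/161.8) = 160.4 Ω
R_th = 160.4 Ω

Final answer: V_th = 0.0004117 V, R_th = 160.4 Ω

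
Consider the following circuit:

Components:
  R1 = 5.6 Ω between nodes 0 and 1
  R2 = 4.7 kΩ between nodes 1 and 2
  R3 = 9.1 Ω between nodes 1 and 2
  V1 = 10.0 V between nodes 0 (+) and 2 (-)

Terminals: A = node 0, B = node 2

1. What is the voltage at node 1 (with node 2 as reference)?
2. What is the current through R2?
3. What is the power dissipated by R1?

Nodal analysis, taking node 2 as the 0 V reference.
Source V1 fixes V_0 = 10 V.
KCL at each unknown node (sum of currents leaving = 0; resistances in Ω):
  Node 1: (V_1 - 10)/5.6 + (V_1 - 0)/4700 + (V_1 - 0)/9.1 = 0
Collecting terms: 0.2887 × V_1 = 1.786  =>  V_1 = 6.186 V
Part 1:
  Read off the nodal solution: V_1 = 6.186 V
Part 2:
  I_R2 = (V_1 - V_2)/R2 = (6.186 - 0)/4700 = 0.001316 A
  Magnitude: I_R2 = 0.001316 A
Part 3:
  I_R1 = (V_0 - V_1)/R1 = (10 - 6.186)/5.6 = 0.6811 A
  P_R1 = I_R1² × R1 = (0.6811)² × 5.6 = 2.598 W

Final answers:
1. V_1 = 6.186 V
2. I_R2 = 0.001316 A
3. P_R1 = 2.598 W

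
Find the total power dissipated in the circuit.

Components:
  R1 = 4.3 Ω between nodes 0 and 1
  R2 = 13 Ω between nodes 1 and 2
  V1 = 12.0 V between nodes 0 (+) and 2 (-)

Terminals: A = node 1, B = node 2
Nodal analysis, taking node 2 as the 0 V reference.
Source V1 fixes V_0 = 12 V.
KCL at each unknown node (sum of currents leaving = 0; resistances in Ω):
  Node 1: (V_1 - 12)/4.3 + (V_1 - 0)/13 = 0
Collecting terms: 0.3095 × V_1 = 2.791  =>  V_1 = 9.017 V
Power in each resistor, P = (ΔV)²/R:
  P_R1 = (12 - 9.017)²/4.3 = 2.069 W
  P_R2 = (9.017 - 0)²/13 = 6.255 W
P_total = P_R1 + P_R2 = 8.324 W

Final answer: 8.324 W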